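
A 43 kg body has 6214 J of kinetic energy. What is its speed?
v = √(2·KE/m) = √(2·6214/43) = 17.0 m/s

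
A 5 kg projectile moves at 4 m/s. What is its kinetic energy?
KE = ½mv² = ½(5)(4)² = 40.0 J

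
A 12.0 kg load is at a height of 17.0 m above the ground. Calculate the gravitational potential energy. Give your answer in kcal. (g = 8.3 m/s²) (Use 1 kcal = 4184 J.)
PE = mgh = (12.0)(8.3)(17.0) = 1693.2 J = 0.4047 kcal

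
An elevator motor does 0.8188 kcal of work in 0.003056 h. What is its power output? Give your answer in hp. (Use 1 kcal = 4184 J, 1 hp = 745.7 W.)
Convert to SI: W = 3425.86 J, t = 11.0016 s
P = W/t = 3425.86/11.0016 = 311.396 W = 0.4176 hp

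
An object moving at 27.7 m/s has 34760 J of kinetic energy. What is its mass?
m = 2·KE/v² = 2·34760/(27.7)² = 90.6 kg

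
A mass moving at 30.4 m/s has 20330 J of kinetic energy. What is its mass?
m = 2·KE/v² = 2·20330/(30.4)² = 44.0 kg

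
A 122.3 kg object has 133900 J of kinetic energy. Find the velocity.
v = √(2·KE/m) = √(2·133900/122.3) = 46.79 m/s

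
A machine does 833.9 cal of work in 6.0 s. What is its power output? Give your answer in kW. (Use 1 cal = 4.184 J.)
Convert to SI: W = 3489.04 J, t = 6.0 s
P = W/t = 3489.04/6.0 = 581.506 W = 0.5815 kW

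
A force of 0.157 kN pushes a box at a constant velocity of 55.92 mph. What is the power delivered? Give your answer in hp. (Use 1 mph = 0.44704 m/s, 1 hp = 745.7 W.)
Convert to SI: F = 157.0 N, v = 24.9985 m/s
P = Fv = (157.0)(24.9985) = 3924.76 W = 5.263 hp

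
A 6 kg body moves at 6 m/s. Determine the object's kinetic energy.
KE = ½mv² = ½(6)(6)² = 108.0 J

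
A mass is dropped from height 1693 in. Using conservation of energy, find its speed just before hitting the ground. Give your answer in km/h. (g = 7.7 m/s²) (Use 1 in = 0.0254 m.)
Convert to SI: h = 43.0022 m
mgh = ½mv² ⇒ v = √(2gh) = √(2·7.7·43.0022) = 25.7339 m/s = 92.64 km/h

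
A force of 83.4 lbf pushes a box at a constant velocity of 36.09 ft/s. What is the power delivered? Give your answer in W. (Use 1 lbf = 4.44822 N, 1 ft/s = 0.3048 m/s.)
Convert to SI: F = 370.982 N, v = 11.0002 m/s
P = Fv = (370.982)(11.0002) = 4081 W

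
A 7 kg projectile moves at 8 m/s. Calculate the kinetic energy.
KE = ½mv² = ½(7)(8)² = 224.0 J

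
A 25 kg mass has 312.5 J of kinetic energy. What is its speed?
v = √(2·KE/m) = √(2·312.5/25) = 5.0 m/s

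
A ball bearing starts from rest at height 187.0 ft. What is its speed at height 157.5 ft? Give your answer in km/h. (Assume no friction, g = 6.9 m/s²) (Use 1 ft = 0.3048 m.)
Convert to SI: h₁−h₂ = 8.9916 m
mgh₁ = mgh₂ + ½mv² ⇒ v = √(2g(h₁−h₂)) = √(2·6.9·8.9916) = 11.1393 m/s = 40.1 km/h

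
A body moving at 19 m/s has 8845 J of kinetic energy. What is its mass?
m = 2·KE/v² = 2·8845/(19)² = 49.0 kg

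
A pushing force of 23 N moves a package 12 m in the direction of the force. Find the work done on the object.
W = F·d = (23)(12) = 276.0 J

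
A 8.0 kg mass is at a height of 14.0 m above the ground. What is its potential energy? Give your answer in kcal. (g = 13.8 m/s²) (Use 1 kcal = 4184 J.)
PE = mgh = (8.0)(13.8)(14.0) = 1545.6 J = 0.3694 kcal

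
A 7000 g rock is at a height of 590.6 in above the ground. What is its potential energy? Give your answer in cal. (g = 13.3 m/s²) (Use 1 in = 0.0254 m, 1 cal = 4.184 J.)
Convert to SI: m = 7.0 kg, h = 15.0012 m
PE = mgh = (7.0)(13.3)(15.0012) = 1396.62 J = 333.8 cal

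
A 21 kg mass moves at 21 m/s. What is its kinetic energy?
KE = ½mv² = ½(21)(21)² = 4630.5 J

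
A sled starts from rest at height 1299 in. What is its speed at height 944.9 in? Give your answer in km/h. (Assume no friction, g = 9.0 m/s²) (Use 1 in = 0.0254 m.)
Convert to SI: h₁−h₂ = 8.99414 m
mgh₁ = mgh₂ + ½mv² ⇒ v = √(2g(h₁−h₂)) = √(2·9.0·8.99414) = 12.7238 m/s = 45.81 km/h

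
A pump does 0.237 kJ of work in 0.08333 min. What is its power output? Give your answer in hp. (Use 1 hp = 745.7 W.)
Convert to SI: W = 237.0 J, t = 4.9998 s
P = W/t = 237.0/4.9998 = 47.4019 W = 0.06357 hp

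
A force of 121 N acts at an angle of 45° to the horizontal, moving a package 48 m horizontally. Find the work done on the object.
W = F·d·cosθ = (121)(48)cos(45°) = 4107 J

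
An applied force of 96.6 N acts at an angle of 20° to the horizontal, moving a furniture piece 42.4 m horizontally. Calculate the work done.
W = F·d·cosθ = (96.6)(42.4)cos(20°) = 3849 J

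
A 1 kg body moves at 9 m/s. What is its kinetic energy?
KE = ½mv² = ½(1)(9)² = 40.5 J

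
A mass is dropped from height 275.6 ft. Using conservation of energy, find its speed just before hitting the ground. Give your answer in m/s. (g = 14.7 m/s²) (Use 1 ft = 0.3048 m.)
Convert to SI: h = 84.0029 m
mgh = ½mv² ⇒ v = √(2gh) = √(2·14.7·84.0029) = 49.7 m/s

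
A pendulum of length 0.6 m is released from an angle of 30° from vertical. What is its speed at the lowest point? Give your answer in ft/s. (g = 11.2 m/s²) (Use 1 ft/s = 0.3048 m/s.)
h = L(1 − cosθ) = 0.6(1 − cos30°) = 0.0803848 m
v = √(2gh) = √(2·11.2·0.0803848) = 1.34187 m/s = 4.402 ft/s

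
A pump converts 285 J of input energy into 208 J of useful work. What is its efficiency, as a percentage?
η = W_out/W_in = 208/285 = 72.98%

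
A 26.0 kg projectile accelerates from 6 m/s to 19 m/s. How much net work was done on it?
W = ΔKE = ½m(v₂² − v₁²) = ½(26.0)(19² − 6²) = 4225.0 J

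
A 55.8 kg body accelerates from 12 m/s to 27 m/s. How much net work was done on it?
W = ΔKE = ½m(v₂² − v₁²) = ½(55.8)(27² − 12²) = 16321.5 J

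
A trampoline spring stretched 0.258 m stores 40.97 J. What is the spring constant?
k = 2·PE/x² = 2·40.97/(0.258)² = 1231 N/m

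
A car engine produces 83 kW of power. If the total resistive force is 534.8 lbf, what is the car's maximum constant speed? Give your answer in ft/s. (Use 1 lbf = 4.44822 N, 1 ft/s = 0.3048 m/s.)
Convert to SI: F = 2378.91 N
P = Fv ⇒ v = P/F = 83000 W/2378.91 N = 34.89 m/s = 114.5 ft/s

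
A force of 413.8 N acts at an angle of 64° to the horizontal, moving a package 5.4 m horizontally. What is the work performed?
W = F·d·cosθ = (413.8)(5.4)cos(64°) = 979.5 J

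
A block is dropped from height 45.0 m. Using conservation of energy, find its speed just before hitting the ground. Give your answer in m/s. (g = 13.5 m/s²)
mgh = ½mv² ⇒ v = √(2gh) = √(2·13.5·45.0) = 34.86 m/s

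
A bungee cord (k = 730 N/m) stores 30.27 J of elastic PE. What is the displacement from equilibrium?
x = √(2·PE/k) = √(2·30.27/730) = 0.288 m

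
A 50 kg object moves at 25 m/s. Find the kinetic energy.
KE = ½mv² = ½(50)(25)² = 15625.0 J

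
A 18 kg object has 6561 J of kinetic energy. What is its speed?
v = √(2·KE/m) = √(2·6561/18) = 27.0 m/s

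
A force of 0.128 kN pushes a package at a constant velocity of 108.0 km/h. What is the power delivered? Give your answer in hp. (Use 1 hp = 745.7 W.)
Convert to SI: F = 128.0 N, v = 30.0 m/s
P = Fv = (128.0)(30.0) = 3840.0 W = 5.15 hp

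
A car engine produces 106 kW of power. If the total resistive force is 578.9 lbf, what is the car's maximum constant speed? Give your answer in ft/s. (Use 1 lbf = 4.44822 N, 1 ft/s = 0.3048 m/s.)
Convert to SI: F = 2575.07 N
P = Fv ⇒ v = P/F = 106000 W/2575.07 N = 41.1639 m/s = 135.1 ft/s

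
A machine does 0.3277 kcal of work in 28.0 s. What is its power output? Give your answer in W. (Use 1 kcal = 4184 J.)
Convert to SI: W = 1371.1 J, t = 28.0 s
P = W/t = 1371.1/28.0 = 48.97 W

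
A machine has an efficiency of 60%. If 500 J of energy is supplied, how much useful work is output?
W_out = η·W_in = 0.6·500 = 300.0 J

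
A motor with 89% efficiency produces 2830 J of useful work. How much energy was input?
W_in = W_out/η = 2830/0.89 = 3180 J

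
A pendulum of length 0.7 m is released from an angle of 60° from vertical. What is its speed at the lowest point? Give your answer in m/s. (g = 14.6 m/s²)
h = L(1 − cosθ) = 0.7(1 − cos60°) = 0.35 m
v = √(2gh) = √(2·14.6·0.35) = 3.197 m/s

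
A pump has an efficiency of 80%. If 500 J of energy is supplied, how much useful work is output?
W_out = η·W_in = 0.8·500 = 400.0 J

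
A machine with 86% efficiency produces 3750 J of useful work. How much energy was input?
W_in = W_out/η = 3750/0.86 = 4360 J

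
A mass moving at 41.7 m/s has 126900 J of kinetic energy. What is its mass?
m = 2·KE/v² = 2·126900/(41.7)² = 146.0 kg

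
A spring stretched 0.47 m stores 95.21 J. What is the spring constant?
k = 2·PE/x² = 2·95.21/(0.47)² = 862.0 N/m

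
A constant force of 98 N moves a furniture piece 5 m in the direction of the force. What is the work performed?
W = F·d = (98)(5) = 490.0 J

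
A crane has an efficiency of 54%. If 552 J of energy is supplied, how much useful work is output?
W_out = η·W_in = 0.54·552 = 298.08 J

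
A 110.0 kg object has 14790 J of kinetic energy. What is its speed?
v = √(2·KE/m) = √(2·14790/110.0) = 16.4 m/s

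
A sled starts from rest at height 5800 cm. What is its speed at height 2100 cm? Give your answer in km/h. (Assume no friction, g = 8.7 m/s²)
Convert to SI: h₁−h₂ = 37.0 m
mgh₁ = mgh₂ + ½mv² ⇒ v = √(2g(h₁−h₂)) = √(2·8.7·37.0) = 25.3732 m/s = 91.34 km/h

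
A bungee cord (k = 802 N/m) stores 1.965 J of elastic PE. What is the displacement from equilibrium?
x = √(2·PE/k) = √(2·1.965/802) = 0.07 m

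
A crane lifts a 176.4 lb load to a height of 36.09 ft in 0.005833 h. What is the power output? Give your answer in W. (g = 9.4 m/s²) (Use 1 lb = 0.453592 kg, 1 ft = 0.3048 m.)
Convert to SI: m = 80.0136 kg, h = 11.0002 m, t = 20.9988 s
P = mgh/t = (80.0136)(9.4)(11.0002)/20.9988 = 394.0 W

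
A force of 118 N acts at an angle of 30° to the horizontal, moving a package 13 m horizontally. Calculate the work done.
W = F·d·cosθ = (118)(13)cos(30°) = 1328 J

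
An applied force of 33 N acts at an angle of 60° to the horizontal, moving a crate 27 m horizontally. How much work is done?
W = F·d·cosθ = (33)(27)cos(60°) = 445.5 J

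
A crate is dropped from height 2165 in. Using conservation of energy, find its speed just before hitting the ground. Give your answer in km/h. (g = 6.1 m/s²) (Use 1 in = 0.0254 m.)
Convert to SI: h = 54.991 m
mgh = ½mv² ⇒ v = √(2gh) = √(2·6.1·54.991) = 25.9015 m/s = 93.25 km/h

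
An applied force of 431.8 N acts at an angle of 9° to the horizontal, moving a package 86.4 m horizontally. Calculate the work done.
W = F·d·cosθ = (431.8)(86.4)cos(9°) = 36850 J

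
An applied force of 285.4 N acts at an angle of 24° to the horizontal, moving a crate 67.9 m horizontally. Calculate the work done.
W = F·d·cosθ = (285.4)(67.9)cos(24°) = 17700 J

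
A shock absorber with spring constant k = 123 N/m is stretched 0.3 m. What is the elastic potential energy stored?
PE = ½kx² = ½(123)(0.3)² = 5.535 J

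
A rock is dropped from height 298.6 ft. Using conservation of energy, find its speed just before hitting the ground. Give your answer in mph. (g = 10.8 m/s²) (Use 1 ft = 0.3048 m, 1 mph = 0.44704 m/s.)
Convert to SI: h = 91.0133 m
mgh = ½mv² ⇒ v = √(2gh) = √(2·10.8·91.0133) = 44.3383 m/s = 99.18 mph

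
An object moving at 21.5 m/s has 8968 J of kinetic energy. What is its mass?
m = 2·KE/v² = 2·8968/(21.5)² = 38.8 kg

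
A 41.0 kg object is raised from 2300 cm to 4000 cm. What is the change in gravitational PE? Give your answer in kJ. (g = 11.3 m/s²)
Convert to SI: m = 41.0 kg, Δh = 17.0 m
ΔPE = mgΔh = (41.0)(11.3)(17.0) = 7876.1 J = 7.876 kJ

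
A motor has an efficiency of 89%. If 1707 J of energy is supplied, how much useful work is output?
W_out = η·W_in = 0.89·1707 = 1519.23 J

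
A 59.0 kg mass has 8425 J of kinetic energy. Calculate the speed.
v = √(2·KE/m) = √(2·8425/59.0) = 16.9 m/s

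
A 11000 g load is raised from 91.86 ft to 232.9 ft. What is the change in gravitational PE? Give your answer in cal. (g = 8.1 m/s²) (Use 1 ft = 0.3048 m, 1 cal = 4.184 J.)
Convert to SI: m = 11.0 kg, Δh = 42.989 m
ΔPE = mgΔh = (11.0)(8.1)(42.989) = 3830.32 J = 915.5 cal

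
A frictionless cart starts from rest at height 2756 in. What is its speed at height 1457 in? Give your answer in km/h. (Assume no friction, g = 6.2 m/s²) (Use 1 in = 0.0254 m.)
Convert to SI: h₁−h₂ = 32.9946 m
mgh₁ = mgh₂ + ½mv² ⇒ v = √(2g(h₁−h₂)) = √(2·6.2·32.9946) = 20.227 m/s = 72.82 km/h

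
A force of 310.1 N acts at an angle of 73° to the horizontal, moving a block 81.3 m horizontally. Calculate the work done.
W = F·d·cosθ = (310.1)(81.3)cos(73°) = 7371 J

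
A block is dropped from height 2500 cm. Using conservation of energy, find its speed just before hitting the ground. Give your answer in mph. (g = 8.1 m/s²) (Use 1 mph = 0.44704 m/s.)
Convert to SI: h = 25.0 m
mgh = ½mv² ⇒ v = √(2gh) = √(2·8.1·25.0) = 20.1246 m/s = 45.02 mph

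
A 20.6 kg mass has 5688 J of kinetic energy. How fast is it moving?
v = √(2·KE/m) = √(2·5688/20.6) = 23.5 m/s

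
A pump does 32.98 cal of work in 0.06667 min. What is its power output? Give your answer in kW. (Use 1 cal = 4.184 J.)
Convert to SI: W = 137.988 J, t = 4.0002 s
P = W/t = 137.988/4.0002 = 34.4954 W = 0.0345 kW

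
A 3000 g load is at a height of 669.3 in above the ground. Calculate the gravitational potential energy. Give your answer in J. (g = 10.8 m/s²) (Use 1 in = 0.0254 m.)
Convert to SI: m = 3.0 kg, h = 17.0002 m
PE = mgh = (3.0)(10.8)(17.0002) = 550.8 J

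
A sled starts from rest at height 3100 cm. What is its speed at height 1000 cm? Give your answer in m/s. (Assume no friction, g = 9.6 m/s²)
Convert to SI: h₁−h₂ = 21.0 m
mgh₁ = mgh₂ + ½mv² ⇒ v = √(2g(h₁−h₂)) = √(2·9.6·21.0) = 20.08 m/s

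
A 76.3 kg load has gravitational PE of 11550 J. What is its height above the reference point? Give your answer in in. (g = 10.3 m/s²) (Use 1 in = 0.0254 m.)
h = PE/(mg) = 11550.0/(76.3·10.3) = 14.6967 m = 578.6 in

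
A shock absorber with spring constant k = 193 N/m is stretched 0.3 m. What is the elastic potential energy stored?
PE = ½kx² = ½(193)(0.3)² = 8.685 J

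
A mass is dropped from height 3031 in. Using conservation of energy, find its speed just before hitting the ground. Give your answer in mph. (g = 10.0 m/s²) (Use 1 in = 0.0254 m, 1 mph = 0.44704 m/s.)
Convert to SI: h = 76.9874 m
mgh = ½mv² ⇒ v = √(2gh) = √(2·10.0·76.9874) = 39.2396 m/s = 87.78 mph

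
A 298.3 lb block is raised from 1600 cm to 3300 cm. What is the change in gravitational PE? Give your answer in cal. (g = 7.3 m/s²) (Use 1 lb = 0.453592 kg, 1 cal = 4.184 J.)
Convert to SI: m = 135.306 kg, Δh = 17.0 m
ΔPE = mgΔh = (135.306)(7.3)(17.0) = 16791.5 J = 4013 cal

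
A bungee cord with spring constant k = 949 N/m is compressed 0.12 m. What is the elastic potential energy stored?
PE = ½kx² = ½(949)(0.12)² = 6.833 J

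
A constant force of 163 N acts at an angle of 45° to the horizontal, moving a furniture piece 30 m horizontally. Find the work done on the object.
W = F·d·cosθ = (163)(30)cos(45°) = 3458 J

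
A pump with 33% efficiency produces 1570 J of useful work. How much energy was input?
W_in = W_out/η = 1570/0.33 = 4758 J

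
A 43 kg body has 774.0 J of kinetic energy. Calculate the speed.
v = √(2·KE/m) = √(2·774.0/43) = 6.0 m/s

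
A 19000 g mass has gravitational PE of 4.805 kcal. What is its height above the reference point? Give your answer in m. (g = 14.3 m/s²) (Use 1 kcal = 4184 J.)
Convert to SI: m = 19.0 kg, PE = 20104.1 J
h = PE/(mg) = 20104.1/(19.0·14.3) = 73.99 m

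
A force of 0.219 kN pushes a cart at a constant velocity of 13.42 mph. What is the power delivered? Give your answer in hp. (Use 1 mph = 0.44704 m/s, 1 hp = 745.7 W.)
Convert to SI: F = 219.0 N, v = 5.99928 m/s
P = Fv = (219.0)(5.99928) = 1313.84 W = 1.762 hp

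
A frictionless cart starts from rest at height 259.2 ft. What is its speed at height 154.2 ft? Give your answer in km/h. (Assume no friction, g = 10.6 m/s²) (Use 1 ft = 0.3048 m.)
Convert to SI: h₁−h₂ = 32.004 m
mgh₁ = mgh₂ + ½mv² ⇒ v = √(2g(h₁−h₂)) = √(2·10.6·32.004) = 26.0477 m/s = 93.77 km/h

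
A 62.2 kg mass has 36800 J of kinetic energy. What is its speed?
v = √(2·KE/m) = √(2·36800/62.2) = 34.4 m/s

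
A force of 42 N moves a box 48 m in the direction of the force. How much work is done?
W = F·d = (42)(48) = 2016 J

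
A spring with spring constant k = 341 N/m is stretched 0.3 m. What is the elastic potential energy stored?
PE = ½kx² = ½(341)(0.3)² = 15.35 J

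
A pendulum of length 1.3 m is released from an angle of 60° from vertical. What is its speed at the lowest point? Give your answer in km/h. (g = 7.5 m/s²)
h = L(1 − cosθ) = 1.3(1 − cos60°) = 0.65 m
v = √(2gh) = √(2·7.5·0.65) = 3.1225 m/s = 11.24 km/h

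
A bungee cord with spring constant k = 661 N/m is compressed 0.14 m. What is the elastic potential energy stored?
PE = ½kx² = ½(661)(0.14)² = 6.478 J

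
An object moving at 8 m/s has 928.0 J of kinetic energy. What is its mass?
m = 2·KE/v² = 2·928.0/(8)² = 29.0 kg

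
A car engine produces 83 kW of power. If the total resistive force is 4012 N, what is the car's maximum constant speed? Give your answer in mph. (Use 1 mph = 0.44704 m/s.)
P = Fv ⇒ v = P/F = 83000 W/4012.0 N = 20.6879 m/s = 46.28 mph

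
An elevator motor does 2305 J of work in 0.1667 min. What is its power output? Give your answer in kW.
Convert to SI: W = 2305.0 J, t = 10.002 s
P = W/t = 2305.0/10.002 = 230.454 W = 0.2305 kW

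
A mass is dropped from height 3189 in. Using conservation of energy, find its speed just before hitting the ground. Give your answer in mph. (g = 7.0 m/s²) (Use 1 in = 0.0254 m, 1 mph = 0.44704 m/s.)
Convert to SI: h = 81.0006 m
mgh = ½mv² ⇒ v = √(2gh) = √(2·7.0·81.0006) = 33.675 m/s = 75.33 mph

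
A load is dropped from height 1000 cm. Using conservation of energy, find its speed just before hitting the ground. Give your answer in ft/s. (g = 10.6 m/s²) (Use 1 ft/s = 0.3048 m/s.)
Convert to SI: h = 10.0 m
mgh = ½mv² ⇒ v = √(2gh) = √(2·10.6·10.0) = 14.5602 m/s = 47.77 ft/s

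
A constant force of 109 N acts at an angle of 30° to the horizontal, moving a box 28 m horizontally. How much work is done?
W = F·d·cosθ = (109)(28)cos(30°) = 2643 J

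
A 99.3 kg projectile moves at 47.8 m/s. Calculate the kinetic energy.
KE = ½mv² = ½(99.3)(47.8)² = 113400 J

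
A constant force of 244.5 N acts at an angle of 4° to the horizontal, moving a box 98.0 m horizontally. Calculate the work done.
W = F·d·cosθ = (244.5)(98.0)cos(4°) = 23900 J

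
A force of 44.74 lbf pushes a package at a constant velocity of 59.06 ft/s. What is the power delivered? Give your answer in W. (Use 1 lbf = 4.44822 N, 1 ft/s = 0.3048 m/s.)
Convert to SI: F = 199.013 N, v = 18.0015 m/s
P = Fv = (199.013)(18.0015) = 3583 W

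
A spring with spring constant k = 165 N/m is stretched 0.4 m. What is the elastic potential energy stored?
PE = ½kx² = ½(165)(0.4)² = 13.2 J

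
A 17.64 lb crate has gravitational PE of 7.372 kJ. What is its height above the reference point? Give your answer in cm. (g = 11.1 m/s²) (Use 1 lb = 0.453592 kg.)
Convert to SI: m = 8.00136 kg, PE = 7372.0 J
h = PE/(mg) = 7372.0/(8.00136·11.1) = 83.0039 m = 8300 cm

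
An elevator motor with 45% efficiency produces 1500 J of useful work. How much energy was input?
W_in = W_out/η = 1500/0.45 = 3333 J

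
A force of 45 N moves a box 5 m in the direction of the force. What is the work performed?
W = F·d = (45)(5) = 225.0 J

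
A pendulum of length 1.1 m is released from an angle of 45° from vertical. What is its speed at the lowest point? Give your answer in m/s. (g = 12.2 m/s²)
h = L(1 − cosθ) = 1.1(1 − cos45°) = 0.322183 m
v = √(2gh) = √(2·12.2·0.322183) = 2.804 m/s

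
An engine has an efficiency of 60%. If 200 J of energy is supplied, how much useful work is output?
W_out = η·W_in = 0.6·200 = 120.0 J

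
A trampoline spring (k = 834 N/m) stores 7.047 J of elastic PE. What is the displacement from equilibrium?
x = √(2·PE/k) = √(2·7.047/834) = 0.13 m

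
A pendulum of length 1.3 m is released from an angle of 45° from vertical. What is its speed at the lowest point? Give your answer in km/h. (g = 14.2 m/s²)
h = L(1 − cosθ) = 1.3(1 − cos45°) = 0.380761 m
v = √(2gh) = √(2·14.2·0.380761) = 3.28841 m/s = 11.84 km/h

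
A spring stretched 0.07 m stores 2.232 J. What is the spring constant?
k = 2·PE/x² = 2·2.232/(0.07)² = 911.0 N/m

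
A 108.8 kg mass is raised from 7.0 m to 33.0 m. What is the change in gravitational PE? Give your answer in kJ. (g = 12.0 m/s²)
ΔPE = mgΔh = (108.8)(12.0)(26.0) = 33945.6 J = 33.95 kJ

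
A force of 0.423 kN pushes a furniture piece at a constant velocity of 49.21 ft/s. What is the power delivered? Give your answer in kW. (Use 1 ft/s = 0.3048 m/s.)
Convert to SI: F = 423.0 N, v = 14.9992 m/s
P = Fv = (423.0)(14.9992) = 6344.66 W = 6.345 kW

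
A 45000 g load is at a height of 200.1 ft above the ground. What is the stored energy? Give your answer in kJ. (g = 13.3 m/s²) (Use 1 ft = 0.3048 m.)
Convert to SI: m = 45.0 kg, h = 60.9905 m
PE = mgh = (45.0)(13.3)(60.9905) = 36502.8 J = 36.5 kJ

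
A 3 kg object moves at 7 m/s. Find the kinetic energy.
KE = ½mv² = ½(3)(7)² = 73.5 J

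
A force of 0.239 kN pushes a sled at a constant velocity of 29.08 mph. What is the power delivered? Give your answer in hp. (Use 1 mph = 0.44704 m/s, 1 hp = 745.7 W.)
Convert to SI: F = 239.0 N, v = 12.9999 m/s
P = Fv = (239.0)(12.9999) = 3106.98 W = 4.167 hp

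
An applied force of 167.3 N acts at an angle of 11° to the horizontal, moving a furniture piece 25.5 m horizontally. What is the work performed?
W = F·d·cosθ = (167.3)(25.5)cos(11°) = 4188 J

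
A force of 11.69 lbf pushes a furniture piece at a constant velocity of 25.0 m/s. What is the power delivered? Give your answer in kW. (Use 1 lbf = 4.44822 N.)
Convert to SI: F = 51.9997 N, v = 25.0 m/s
P = Fv = (51.9997)(25.0) = 1299.99 W = 1.3 kW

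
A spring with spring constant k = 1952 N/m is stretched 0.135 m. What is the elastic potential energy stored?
PE = ½kx² = ½(1952)(0.135)² = 17.79 J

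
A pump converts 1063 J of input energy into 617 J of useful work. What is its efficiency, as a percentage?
η = W_out/W_in = 617/1063 = 58.04%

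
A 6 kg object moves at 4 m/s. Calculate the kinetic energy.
KE = ½mv² = ½(6)(4)² = 48.0 J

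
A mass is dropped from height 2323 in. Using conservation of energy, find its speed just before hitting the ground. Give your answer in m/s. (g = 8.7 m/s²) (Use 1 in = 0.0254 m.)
Convert to SI: h = 59.0042 m
mgh = ½mv² ⇒ v = √(2gh) = √(2·8.7·59.0042) = 32.04 m/s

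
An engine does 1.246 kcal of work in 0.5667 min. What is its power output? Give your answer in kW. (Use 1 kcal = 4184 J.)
Convert to SI: W = 5213.26 J, t = 34.002 s
P = W/t = 5213.26/34.002 = 153.322 W = 0.1533 kW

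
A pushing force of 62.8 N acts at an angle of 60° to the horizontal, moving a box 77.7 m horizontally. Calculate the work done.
W = F·d·cosθ = (62.8)(77.7)cos(60°) = 2440 J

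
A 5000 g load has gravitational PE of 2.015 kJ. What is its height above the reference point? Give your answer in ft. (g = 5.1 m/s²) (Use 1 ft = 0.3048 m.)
Convert to SI: m = 5.0 kg, PE = 2015.0 J
h = PE/(mg) = 2015.0/(5.0·5.1) = 79.0196 m = 259.3 ft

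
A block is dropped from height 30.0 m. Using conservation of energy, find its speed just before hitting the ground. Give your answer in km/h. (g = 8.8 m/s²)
mgh = ½mv² ⇒ v = √(2gh) = √(2·8.8·30.0) = 22.9783 m/s = 82.72 km/h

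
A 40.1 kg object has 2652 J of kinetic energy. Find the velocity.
v = √(2·KE/m) = √(2·2652/40.1) = 11.5 m/s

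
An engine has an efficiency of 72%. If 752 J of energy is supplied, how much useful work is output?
W_out = η·W_in = 0.72·752 = 541.44 J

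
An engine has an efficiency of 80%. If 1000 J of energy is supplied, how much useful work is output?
W_out = η·W_in = 0.8·1000 = 800.0 J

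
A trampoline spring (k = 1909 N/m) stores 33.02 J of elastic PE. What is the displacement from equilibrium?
x = √(2·PE/k) = √(2·33.02/1909) = 0.186 m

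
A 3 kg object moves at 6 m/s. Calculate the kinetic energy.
KE = ½mv² = ½(3)(6)² = 54.0 J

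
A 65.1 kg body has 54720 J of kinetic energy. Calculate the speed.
v = √(2·KE/m) = √(2·54720/65.1) = 41.0 m/s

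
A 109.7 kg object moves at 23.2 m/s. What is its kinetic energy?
KE = ½mv² = ½(109.7)(23.2)² = 29520 J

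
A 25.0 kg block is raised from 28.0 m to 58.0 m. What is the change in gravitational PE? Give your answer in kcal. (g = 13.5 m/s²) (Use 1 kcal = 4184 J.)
ΔPE = mgΔh = (25.0)(13.5)(30.0) = 10125.0 J = 2.42 kcal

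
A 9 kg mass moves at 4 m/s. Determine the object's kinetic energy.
KE = ½mv² = ½(9)(4)² = 72.0 J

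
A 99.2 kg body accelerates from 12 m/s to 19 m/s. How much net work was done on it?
W = ΔKE = ½m(v₂² − v₁²) = ½(99.2)(19² − 12²) = 10763.2 J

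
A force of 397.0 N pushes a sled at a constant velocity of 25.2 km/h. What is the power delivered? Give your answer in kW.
Convert to SI: F = 397.0 N, v = 7.0 m/s
P = Fv = (397.0)(7.0) = 2779.0 W = 2.779 kW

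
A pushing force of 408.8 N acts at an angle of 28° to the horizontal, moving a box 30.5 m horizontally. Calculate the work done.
W = F·d·cosθ = (408.8)(30.5)cos(28°) = 11010 J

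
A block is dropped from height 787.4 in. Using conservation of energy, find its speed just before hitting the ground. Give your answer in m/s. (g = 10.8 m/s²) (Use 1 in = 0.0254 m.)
Convert to SI: h = 20.0 m
mgh = ½mv² ⇒ v = √(2gh) = √(2·10.8·20.0) = 20.78 m/s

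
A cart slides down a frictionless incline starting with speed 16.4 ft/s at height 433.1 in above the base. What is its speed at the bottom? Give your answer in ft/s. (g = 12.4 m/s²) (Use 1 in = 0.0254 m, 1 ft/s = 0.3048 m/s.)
Convert to SI: v₀ = 4.99872 m/s, h = 11.0007 m
½mv₀² + mgh = ½mv² ⇒ v = √(v₀² + 2gh) = √(4.99872² + 2·12.4·11.0007) = 17.257 m/s = 56.62 ft/s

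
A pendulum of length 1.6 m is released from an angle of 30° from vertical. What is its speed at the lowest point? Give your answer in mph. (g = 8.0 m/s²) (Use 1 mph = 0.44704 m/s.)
h = L(1 − cosθ) = 1.6(1 − cos30°) = 0.214359 m
v = √(2gh) = √(2·8.0·0.214359) = 1.85196 m/s = 4.143 mph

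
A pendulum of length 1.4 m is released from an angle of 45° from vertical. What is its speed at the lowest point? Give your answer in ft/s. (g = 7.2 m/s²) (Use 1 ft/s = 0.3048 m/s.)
h = L(1 − cosθ) = 1.4(1 − cos45°) = 0.410051 m
v = √(2gh) = √(2·7.2·0.410051) = 2.42996 m/s = 7.972 ft/s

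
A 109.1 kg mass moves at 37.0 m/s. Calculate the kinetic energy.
KE = ½mv² = ½(109.1)(37.0)² = 74680 J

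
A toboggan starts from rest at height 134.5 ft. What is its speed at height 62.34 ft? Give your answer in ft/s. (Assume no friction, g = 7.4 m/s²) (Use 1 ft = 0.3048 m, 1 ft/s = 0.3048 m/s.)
Convert to SI: h₁−h₂ = 21.9944 m
mgh₁ = mgh₂ + ½mv² ⇒ v = √(2g(h₁−h₂)) = √(2·7.4·21.9944) = 18.0421 m/s = 59.19 ft/s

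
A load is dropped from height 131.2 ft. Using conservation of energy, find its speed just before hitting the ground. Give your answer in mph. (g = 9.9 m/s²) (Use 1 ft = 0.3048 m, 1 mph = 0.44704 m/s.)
Convert to SI: h = 39.9898 m
mgh = ½mv² ⇒ v = √(2gh) = √(2·9.9·39.9898) = 28.1389 m/s = 62.94 mph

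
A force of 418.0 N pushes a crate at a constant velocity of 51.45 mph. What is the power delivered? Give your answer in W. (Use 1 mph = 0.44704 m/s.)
Convert to SI: F = 418.0 N, v = 23.0002 m/s
P = Fv = (418.0)(23.0002) = 9614 W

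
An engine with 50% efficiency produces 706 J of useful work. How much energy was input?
W_in = W_out/η = 706/0.5 = 1412 J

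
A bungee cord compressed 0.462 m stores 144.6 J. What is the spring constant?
k = 2·PE/x² = 2·144.6/(0.462)² = 1355 N/m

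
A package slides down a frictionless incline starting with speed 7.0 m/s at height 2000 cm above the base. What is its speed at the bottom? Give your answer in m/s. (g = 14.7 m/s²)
Convert to SI: v₀ = 7.0 m/s, h = 20.0 m
½mv₀² + mgh = ½mv² ⇒ v = √(v₀² + 2gh) = √(7.0² + 2·14.7·20.0) = 25.24 m/s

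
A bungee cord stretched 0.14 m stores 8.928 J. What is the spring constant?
k = 2·PE/x² = 2·8.928/(0.14)² = 911.0 N/m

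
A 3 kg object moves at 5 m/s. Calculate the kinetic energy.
KE = ½mv² = ½(3)(5)² = 37.5 J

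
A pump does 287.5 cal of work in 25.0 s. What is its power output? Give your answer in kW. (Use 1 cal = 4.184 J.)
Convert to SI: W = 1202.9 J, t = 25.0 s
P = W/t = 1202.9/25.0 = 48.116 W = 0.04812 kW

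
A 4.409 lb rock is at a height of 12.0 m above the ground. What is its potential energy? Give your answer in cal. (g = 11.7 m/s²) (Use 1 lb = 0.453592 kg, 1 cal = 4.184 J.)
Convert to SI: m = 1.99989 kg, h = 12.0 m
PE = mgh = (1.99989)(11.7)(12.0) = 280.784 J = 67.11 cal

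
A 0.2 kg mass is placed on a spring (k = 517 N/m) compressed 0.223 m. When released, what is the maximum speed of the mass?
½kx² = ½mv² ⇒ v = x√(k/m) = (0.223)√(517/0.2) = 11.34 m/s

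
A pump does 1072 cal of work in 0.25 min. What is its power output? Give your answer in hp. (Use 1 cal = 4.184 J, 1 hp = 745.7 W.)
Convert to SI: W = 4485.25 J, t = 15.0 s
P = W/t = 4485.25/15.0 = 299.017 W = 0.401 hp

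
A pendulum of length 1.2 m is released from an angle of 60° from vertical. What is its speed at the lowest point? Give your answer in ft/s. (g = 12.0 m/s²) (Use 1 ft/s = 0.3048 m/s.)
h = L(1 − cosθ) = 1.2(1 − cos60°) = 0.6 m
v = √(2gh) = √(2·12.0·0.6) = 3.79473 m/s = 12.45 ft/s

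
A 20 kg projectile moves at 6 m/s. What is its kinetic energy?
KE = ½mv² = ½(20)(6)² = 360.0 J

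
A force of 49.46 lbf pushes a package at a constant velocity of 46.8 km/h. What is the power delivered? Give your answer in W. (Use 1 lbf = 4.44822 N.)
Convert to SI: F = 220.009 N, v = 13.0 m/s
P = Fv = (220.009)(13.0) = 2860 W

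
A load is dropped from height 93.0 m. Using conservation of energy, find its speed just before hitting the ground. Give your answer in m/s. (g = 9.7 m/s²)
mgh = ½mv² ⇒ v = √(2gh) = √(2·9.7·93.0) = 42.48 m/s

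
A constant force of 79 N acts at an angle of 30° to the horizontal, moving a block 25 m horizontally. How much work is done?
W = F·d·cosθ = (79)(25)cos(30°) = 1710 J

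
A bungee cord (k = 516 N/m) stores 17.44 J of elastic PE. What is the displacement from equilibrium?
x = √(2·PE/k) = √(2·17.44/516) = 0.26 m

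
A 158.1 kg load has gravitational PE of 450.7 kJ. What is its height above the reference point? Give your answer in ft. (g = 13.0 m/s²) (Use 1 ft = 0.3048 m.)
Convert to SI: m = 158.1 kg, PE = 450700 J
h = PE/(mg) = 450700/(158.1·13.0) = 219.287 m = 719.4 ft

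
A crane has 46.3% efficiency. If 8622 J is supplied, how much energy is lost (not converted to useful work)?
W_lost = W_in(1 − η) = 8622·(1 − 0.463) = 4630 J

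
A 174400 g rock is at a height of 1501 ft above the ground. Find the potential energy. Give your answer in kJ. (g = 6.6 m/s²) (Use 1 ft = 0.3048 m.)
Convert to SI: m = 174.4 kg, h = 457.505 m
PE = mgh = (174.4)(6.6)(457.505) = 526606 J = 526.6 kJ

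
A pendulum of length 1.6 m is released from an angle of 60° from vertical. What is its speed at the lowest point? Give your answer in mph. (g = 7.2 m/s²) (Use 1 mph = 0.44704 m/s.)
h = L(1 − cosθ) = 1.6(1 − cos60°) = 0.8 m
v = √(2gh) = √(2·7.2·0.8) = 3.39411 m/s = 7.592 mph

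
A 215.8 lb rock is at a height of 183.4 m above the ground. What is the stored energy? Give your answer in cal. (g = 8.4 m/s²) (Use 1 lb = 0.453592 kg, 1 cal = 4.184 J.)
Convert to SI: m = 97.8852 kg, h = 183.4 m
PE = mgh = (97.8852)(8.4)(183.4) = 150798 J = 36040 cal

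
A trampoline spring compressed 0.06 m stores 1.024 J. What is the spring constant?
k = 2·PE/x² = 2·1.024/(0.06)² = 568.9 N/m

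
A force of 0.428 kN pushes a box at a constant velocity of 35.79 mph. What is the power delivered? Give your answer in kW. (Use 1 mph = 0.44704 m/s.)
Convert to SI: F = 428.0 N, v = 15.9996 m/s
P = Fv = (428.0)(15.9996) = 6847.81 W = 6.848 kW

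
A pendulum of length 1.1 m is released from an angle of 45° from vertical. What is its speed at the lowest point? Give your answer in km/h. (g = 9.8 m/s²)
h = L(1 − cosθ) = 1.1(1 − cos45°) = 0.322183 m
v = √(2gh) = √(2·9.8·0.322183) = 2.51292 m/s = 9.047 km/h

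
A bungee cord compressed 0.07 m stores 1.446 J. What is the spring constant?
k = 2·PE/x² = 2·1.446/(0.07)² = 590.2 N/m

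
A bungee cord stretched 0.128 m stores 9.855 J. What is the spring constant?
k = 2·PE/x² = 2·9.855/(0.128)² = 1203 N/m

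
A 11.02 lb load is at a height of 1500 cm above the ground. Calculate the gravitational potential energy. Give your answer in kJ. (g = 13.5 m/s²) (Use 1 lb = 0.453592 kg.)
Convert to SI: m = 4.99858 kg, h = 15.0 m
PE = mgh = (4.99858)(13.5)(15.0) = 1012.21 J = 1.012 kJ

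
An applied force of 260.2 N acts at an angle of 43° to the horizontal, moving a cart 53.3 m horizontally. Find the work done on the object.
W = F·d·cosθ = (260.2)(53.3)cos(43°) = 10140 J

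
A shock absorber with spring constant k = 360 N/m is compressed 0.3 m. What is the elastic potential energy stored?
PE = ½kx² = ½(360)(0.3)² = 16.2 J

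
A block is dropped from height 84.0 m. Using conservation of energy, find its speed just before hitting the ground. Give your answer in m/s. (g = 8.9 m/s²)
mgh = ½mv² ⇒ v = √(2gh) = √(2·8.9·84.0) = 38.67 m/s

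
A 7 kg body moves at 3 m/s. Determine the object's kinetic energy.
KE = ½mv² = ½(7)(3)² = 31.5 J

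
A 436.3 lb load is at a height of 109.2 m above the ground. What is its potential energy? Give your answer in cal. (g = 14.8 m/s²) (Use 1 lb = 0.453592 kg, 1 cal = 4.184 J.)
Convert to SI: m = 197.902 kg, h = 109.2 m
PE = mgh = (197.902)(14.8)(109.2) = 319842 J = 76440 cal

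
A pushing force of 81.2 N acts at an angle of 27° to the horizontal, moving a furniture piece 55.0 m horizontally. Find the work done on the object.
W = F·d·cosθ = (81.2)(55.0)cos(27°) = 3979 J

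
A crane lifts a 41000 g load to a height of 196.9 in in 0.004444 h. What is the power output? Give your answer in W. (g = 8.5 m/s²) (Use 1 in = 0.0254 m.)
Convert to SI: m = 41.0 kg, h = 5.00126 m, t = 15.9984 s
P = mgh/t = (41.0)(8.5)(5.00126)/15.9984 = 108.9 W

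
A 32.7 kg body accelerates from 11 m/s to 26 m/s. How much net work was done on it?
W = ΔKE = ½m(v₂² − v₁²) = ½(32.7)(26² − 11²) = 9074.25 J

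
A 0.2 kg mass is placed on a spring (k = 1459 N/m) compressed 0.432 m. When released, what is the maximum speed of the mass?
½kx² = ½mv² ⇒ v = x√(k/m) = (0.432)√(1459/0.2) = 36.9 m/s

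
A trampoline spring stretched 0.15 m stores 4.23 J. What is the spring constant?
k = 2·PE/x² = 2·4.23/(0.15)² = 376.0 N/m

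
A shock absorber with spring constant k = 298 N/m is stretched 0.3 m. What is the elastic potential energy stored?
PE = ½kx² = ½(298)(0.3)² = 13.41 J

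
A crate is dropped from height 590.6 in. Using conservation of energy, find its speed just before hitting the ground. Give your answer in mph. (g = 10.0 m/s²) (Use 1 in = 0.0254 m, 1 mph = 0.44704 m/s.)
Convert to SI: h = 15.0012 m
mgh = ½mv² ⇒ v = √(2gh) = √(2·10.0·15.0012) = 17.3212 m/s = 38.75 mph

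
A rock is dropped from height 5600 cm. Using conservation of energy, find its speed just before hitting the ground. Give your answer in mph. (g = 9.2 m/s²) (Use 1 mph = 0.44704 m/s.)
Convert to SI: h = 56.0 m
mgh = ½mv² ⇒ v = √(2gh) = √(2·9.2·56.0) = 32.0998 m/s = 71.81 mph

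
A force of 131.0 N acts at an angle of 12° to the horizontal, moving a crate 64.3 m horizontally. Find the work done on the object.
W = F·d·cosθ = (131.0)(64.3)cos(12°) = 8239 J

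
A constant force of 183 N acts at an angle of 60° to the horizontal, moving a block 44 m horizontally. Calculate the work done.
W = F·d·cosθ = (183)(44)cos(60°) = 4026 J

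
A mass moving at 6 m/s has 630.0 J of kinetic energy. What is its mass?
m = 2·KE/v² = 2·630.0/(6)² = 35.0 kg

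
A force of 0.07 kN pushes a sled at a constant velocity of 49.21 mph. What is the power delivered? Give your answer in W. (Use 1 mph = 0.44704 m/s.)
Convert to SI: F = 70.0 N, v = 21.9988 m/s
P = Fv = (70.0)(21.9988) = 1540 W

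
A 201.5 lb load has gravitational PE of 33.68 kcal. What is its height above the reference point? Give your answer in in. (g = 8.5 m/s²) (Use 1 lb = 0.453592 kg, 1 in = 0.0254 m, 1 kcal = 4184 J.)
Convert to SI: m = 91.3988 kg, PE = 140917 J
h = PE/(mg) = 140917/(91.3988·8.5) = 181.386 m = 7141 in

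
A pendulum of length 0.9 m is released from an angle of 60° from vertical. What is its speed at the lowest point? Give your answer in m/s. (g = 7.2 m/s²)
h = L(1 − cosθ) = 0.9(1 − cos60°) = 0.45 m
v = √(2gh) = √(2·7.2·0.45) = 2.546 m/s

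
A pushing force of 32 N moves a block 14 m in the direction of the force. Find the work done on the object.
W = F·d = (32)(14) = 448.0 J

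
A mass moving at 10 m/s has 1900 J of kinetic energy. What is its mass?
m = 2·KE/v² = 2·1900/(10)² = 38.0 kg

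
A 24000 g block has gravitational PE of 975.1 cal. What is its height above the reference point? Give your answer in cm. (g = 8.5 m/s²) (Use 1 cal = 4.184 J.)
Convert to SI: m = 24.0 kg, PE = 4079.82 J
h = PE/(mg) = 4079.82/(24.0·8.5) = 19.9991 m = 2000 cm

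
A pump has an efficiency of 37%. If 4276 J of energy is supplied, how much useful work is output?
W_out = η·W_in = 0.37·4276 = 1582.12 J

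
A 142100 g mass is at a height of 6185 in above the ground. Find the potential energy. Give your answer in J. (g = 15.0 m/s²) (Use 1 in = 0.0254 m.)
Convert to SI: m = 142.1 kg, h = 157.099 m
PE = mgh = (142.1)(15.0)(157.099) = 334900 J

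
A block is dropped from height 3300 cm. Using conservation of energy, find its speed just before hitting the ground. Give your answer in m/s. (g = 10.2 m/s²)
Convert to SI: h = 33.0 m
mgh = ½mv² ⇒ v = √(2gh) = √(2·10.2·33.0) = 25.95 m/s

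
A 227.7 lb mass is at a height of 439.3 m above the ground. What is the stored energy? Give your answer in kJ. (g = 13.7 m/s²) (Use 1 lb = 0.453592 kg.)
Convert to SI: m = 103.283 kg, h = 439.3 m
PE = mgh = (103.283)(13.7)(439.3) = 621599 J = 621.6 kJ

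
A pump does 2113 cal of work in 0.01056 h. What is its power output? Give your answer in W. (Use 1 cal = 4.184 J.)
Convert to SI: W = 8840.79 J, t = 38.016 s
P = W/t = 8840.79/38.016 = 232.6 W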